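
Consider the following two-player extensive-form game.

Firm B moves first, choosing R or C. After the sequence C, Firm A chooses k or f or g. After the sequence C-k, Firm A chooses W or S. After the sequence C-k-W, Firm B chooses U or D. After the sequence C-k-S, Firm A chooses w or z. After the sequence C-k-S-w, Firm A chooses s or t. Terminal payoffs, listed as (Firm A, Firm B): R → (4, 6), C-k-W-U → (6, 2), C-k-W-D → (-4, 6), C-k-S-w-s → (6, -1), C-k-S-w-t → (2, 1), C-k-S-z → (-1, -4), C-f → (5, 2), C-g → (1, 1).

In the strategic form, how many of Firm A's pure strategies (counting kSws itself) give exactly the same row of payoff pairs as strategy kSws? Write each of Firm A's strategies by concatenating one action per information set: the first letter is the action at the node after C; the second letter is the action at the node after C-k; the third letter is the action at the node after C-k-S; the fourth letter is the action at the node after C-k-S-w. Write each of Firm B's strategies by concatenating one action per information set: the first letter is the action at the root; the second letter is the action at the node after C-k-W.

1

Row for kSws (columns RU, RD, CU, CD): (4,6) (4,6) (6,-1) (6,-1).
Every one of Firm A's information sets is on the play path for some reply by Firm B when Firm A follows kSws.
Changing the action at any of them therefore changes at least one column, so only kSws itself gives this row.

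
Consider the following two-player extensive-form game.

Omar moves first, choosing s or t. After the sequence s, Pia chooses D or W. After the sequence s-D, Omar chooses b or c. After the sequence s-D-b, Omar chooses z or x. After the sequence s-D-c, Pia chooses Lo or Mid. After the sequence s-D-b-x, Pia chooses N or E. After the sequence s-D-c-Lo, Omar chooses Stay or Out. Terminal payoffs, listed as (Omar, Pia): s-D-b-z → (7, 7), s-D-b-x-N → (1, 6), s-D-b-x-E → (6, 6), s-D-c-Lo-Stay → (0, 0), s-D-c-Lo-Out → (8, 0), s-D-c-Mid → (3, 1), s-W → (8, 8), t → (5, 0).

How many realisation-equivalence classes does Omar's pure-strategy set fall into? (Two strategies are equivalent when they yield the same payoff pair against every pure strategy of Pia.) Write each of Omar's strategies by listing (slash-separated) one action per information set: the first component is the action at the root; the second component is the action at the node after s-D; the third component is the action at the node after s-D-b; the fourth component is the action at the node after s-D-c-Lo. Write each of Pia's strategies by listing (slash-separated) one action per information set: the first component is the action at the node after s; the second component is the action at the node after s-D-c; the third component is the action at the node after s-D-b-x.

Omar has 16 pure strategies: s/b/z/Stay, s/b/z/Out, s/b/x/Stay, s/b/x/Out, s/c/z/Stay, s/c/z/Out, s/c/x/Stay, s/c/x/Out, t/b/z/Stay, t/b/z/Out, t/b/x/Stay, t/b/x/Out, t/c/z/Stay, t/c/z/Out, t/c/x/Stay, t/c/x/Out. Columns: D/Lo/N, D/Lo/E, D/Mid/N, D/Mid/E, W/Lo/N, W/Lo/E, W/Mid/N, W/Mid/E.
{s/b/z/Stay, s/b/z/Out} → row (7,7) (7,7) (7,7) (7,7) (8,8) (8,8) (8,8) (8,8)
{s/b/x/Stay, s/b/x/Out} → row (1,6) (6,6) (1,6) (6,6) (8,8) (8,8) (8,8) (8,8)
{s/c/z/Stay, s/c/x/Stay} → row (0,0) (0,0) (3,1) (3,1) (8,8) (8,8) (8,8) (8,8)
{s/c/z/Out, s/c/x/Out} → row (8,0) (8,0) (3,1) (3,1) (8,8) (8,8) (8,8) (8,8)
{t/b/z/Stay, t/b/z/Out, t/b/x/Stay, t/b/x/Out, t/c/z/Stay, t/c/z/Out, t/c/x/Stay, t/c/x/Out} → row (5,0) (5,0) (5,0) (5,0) (5,0) (5,0) (5,0) (5,0)
That's 5 distinct rows out of 16 strategies.

5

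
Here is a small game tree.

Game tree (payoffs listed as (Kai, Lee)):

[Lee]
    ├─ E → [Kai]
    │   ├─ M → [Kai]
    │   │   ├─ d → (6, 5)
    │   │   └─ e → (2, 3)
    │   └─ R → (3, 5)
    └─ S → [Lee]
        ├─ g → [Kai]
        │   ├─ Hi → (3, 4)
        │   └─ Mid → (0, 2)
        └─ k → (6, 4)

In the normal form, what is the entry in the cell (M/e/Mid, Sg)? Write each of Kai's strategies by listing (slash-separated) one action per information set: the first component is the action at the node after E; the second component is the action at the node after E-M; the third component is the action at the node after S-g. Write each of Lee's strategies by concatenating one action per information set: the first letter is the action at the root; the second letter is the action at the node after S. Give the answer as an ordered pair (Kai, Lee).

Trace the play path from the root:
  Lee plays S
  Lee plays g at [S]
  Kai plays Mid at [S-g]
→ terminal payoff (0, 2).
(Kai's choice at the node after E is never reached on this path, so it doesn't affect the outcome.)

(0, 2)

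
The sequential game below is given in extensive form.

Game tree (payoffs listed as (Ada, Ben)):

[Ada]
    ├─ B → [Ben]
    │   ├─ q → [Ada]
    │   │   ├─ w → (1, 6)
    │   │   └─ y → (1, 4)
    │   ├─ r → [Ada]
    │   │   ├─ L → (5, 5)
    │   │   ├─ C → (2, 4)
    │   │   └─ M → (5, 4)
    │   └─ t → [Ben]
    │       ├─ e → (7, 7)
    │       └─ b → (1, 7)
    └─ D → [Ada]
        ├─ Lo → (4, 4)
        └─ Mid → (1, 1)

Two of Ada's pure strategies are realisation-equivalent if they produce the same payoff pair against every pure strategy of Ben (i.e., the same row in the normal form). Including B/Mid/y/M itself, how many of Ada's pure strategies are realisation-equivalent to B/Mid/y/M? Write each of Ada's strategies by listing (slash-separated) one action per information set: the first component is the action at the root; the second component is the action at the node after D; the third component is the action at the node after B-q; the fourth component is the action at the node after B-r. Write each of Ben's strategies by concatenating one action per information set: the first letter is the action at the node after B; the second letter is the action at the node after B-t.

2

Row for B/Mid/y/M (columns qe, qb, re, rb, te, tb): (1,4) (1,4) (5,4) (5,4) (7,7) (1,7).
Under B/Mid/y/M, Ada's choice at the node after D can never be reached regardless of what Ben does, so varying those choices leaves every outcome unchanged.
Holding the reachable choices fixed and varying the unreachable one freely already gives 2 equivalent strategies.
No other strategy reproduces this row, so those 2 are the full class: B/Lo/y/M, B/Mid/y/M.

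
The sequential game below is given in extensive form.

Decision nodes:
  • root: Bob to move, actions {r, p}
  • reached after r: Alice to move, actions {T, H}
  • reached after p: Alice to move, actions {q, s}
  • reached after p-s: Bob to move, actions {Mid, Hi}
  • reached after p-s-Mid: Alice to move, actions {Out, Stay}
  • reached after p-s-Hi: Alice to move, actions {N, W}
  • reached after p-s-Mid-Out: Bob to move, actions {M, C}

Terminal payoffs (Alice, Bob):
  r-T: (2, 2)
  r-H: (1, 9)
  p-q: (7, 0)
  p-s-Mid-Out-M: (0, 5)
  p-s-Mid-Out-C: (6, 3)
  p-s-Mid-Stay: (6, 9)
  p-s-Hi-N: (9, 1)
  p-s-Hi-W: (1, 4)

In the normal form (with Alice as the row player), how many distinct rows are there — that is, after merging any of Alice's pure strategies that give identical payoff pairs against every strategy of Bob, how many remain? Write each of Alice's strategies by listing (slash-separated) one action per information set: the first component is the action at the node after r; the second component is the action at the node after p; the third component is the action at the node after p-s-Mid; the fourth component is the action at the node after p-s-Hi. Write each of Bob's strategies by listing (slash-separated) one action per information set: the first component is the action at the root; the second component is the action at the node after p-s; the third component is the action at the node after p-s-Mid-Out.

10

Alice has 16 pure strategies: T/q/Out/N, T/q/Out/W, T/q/Stay/N, T/q/Stay/W, T/s/Out/N, T/s/Out/W, T/s/Stay/N, T/s/Stay/W, H/q/Out/N, H/q/Out/W, H/q/Stay/N, H/q/Stay/W, H/s/Out/N, H/s/Out/W, H/s/Stay/N, H/s/Stay/W. Columns: r/Mid/M, r/Mid/C, r/Hi/M, r/Hi/C, p/Mid/M, p/Mid/C, p/Hi/M, p/Hi/C.
{T/q/Out/N, T/q/Out/W, T/q/Stay/N, T/q/Stay/W} → row (2,2) (2,2) (2,2) (2,2) (7,0) (7,0) (7,0) (7,0)
{T/s/Out/N} → row (2,2) (2,2) (2,2) (2,2) (0,5) (6,3) (9,1) (9,1)
{T/s/Out/W} → row (2,2) (2,2) (2,2) (2,2) (0,5) (6,3) (1,4) (1,4)
{T/s/Stay/N} → row (2,2) (2,2) (2,2) (2,2) (6,9) (6,9) (9,1) (9,1)
{T/s/Stay/W} → row (2,2) (2,2) (2,2) (2,2) (6,9) (6,9) (1,4) (1,4)
{H/q/Out/N, H/q/Out/W, H/q/Stay/N, H/q/Stay/W} → row (1,9) (1,9) (1,9) (1,9) (7,0) (7,0) (7,0) (7,0)
{H/s/Out/N} → row (1,9) (1,9) (1,9) (1,9) (0,5) (6,3) (9,1) (9,1)
{H/s/Out/W} → row (1,9) (1,9) (1,9) (1,9) (0,5) (6,3) (1,4) (1,4)
{H/s/Stay/N} → row (1,9) (1,9) (1,9) (1,9) (6,9) (6,9) (9,1) (9,1)
{H/s/Stay/W} → row (1,9) (1,9) (1,9) (1,9) (6,9) (6,9) (1,4) (1,4)
That's 10 distinct rows out of 16 strategies.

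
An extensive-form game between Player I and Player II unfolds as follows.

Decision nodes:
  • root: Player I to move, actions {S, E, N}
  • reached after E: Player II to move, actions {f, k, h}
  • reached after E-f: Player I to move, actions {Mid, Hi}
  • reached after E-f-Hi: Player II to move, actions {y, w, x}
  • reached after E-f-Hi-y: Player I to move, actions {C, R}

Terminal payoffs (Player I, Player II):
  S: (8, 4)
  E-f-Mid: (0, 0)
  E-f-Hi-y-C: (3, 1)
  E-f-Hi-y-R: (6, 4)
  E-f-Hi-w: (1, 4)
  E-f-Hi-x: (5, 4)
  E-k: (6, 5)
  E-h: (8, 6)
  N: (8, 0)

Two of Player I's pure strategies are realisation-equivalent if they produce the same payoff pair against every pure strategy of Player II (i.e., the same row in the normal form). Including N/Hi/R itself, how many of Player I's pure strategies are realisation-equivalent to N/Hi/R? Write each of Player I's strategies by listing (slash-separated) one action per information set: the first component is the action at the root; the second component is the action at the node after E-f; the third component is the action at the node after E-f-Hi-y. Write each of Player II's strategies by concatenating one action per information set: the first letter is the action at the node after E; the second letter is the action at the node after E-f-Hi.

4

Row for N/Hi/R (columns fy, fw, fx, ky, kw, kx, hy, hw, hx): (8,0) (8,0) (8,0) (8,0) (8,0) (8,0) (8,0) (8,0) (8,0).
Under N/Hi/R, Player I's choice at the node after E-f and at the node after E-f-Hi-y can never be reached regardless of what Player II does, so varying those choices leaves every outcome unchanged.
Holding the reachable choices fixed and varying the unreachable ones freely already gives 2 × 2 = 4 equivalent strategies.
No other strategy reproduces this row, so those 4 are the full class: N/Mid/C, N/Mid/R, N/Hi/C, N/Hi/R.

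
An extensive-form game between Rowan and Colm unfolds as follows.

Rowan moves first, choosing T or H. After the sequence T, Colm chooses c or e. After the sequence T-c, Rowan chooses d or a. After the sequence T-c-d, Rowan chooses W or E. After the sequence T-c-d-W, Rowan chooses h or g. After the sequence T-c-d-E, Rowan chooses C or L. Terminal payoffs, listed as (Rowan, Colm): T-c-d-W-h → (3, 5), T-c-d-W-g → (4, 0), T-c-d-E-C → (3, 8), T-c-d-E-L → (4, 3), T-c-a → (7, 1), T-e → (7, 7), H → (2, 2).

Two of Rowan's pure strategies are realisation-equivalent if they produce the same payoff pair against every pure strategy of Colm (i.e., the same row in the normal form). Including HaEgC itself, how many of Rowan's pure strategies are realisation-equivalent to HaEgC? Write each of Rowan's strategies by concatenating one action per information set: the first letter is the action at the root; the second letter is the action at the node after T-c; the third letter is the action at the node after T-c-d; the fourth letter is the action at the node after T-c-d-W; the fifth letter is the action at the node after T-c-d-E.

16

Row for HaEgC (columns c, e): (2,2) (2,2).
Under HaEgC, Rowan's choice at the node after T-c and at the node after T-c-d and at the node after T-c-d-W and at the node after T-c-d-E can never be reached regardless of what Colm does, so varying those choices leaves every outcome unchanged.
Holding the reachable choices fixed and varying the unreachable ones freely already gives 2 × 2 × 2 × 2 = 16 equivalent strategies.
No other strategy reproduces this row, so those 16 are the full class: HdWhC, HdWhL, HdWgC, HdWgL, HdEhC, HdEhL, HdEgC, HdEgL, HaWhC, HaWhL, HaWgC, HaWgL, HaEhC, HaEhL, HaEgC, HaEgL.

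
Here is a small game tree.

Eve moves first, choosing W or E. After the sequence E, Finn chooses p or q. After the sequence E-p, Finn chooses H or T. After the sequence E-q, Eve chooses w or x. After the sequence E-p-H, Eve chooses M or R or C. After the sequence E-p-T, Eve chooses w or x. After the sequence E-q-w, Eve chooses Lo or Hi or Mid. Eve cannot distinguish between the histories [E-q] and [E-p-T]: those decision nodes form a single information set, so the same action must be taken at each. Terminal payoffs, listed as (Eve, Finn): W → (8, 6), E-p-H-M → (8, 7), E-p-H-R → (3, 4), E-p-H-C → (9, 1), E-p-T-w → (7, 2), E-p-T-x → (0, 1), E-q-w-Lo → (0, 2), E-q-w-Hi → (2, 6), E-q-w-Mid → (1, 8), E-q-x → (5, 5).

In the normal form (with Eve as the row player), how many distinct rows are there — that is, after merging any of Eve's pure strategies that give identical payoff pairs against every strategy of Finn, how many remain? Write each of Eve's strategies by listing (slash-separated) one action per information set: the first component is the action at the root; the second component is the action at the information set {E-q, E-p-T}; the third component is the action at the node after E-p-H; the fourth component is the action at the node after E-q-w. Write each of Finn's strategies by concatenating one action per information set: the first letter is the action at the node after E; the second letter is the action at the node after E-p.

Eve has 36 pure strategies: W/w/M/Lo, W/w/M/Hi, W/w/M/Mid, W/w/R/Lo, W/w/R/Hi, W/w/R/Mid, W/w/C/Lo, W/w/C/Hi, W/w/C/Mid, W/x/M/Lo, W/x/M/Hi, W/x/M/Mid, W/x/R/Lo, W/x/R/Hi, W/x/R/Mid, W/x/C/Lo, W/x/C/Hi, W/x/C/Mid, E/w/M/Lo, E/w/M/Hi, E/w/M/Mid, E/w/R/Lo, E/w/R/Hi, E/w/R/Mid, E/w/C/Lo, E/w/C/Hi, E/w/C/Mid, E/x/M/Lo, E/x/M/Hi, E/x/M/Mid, E/x/R/Lo, E/x/R/Hi, E/x/R/Mid, E/x/C/Lo, E/x/C/Hi, E/x/C/Mid. Columns: pH, pT, qH, qT.
{W/w/M/Lo, W/w/M/Hi, W/w/M/Mid, W/w/R/Lo, W/w/R/Hi, W/w/R/Mid, W/w/C/Lo, W/w/C/Hi, W/w/C/Mid, W/x/M/Lo, W/x/M/Hi, W/x/M/Mid, W/x/R/Lo, W/x/R/Hi, W/x/R/Mid, W/x/C/Lo, W/x/C/Hi, W/x/C/Mid} → row (8,6) (8,6) (8,6) (8,6)
{E/w/M/Lo} → row (8,7) (7,2) (0,2) (0,2)
{E/w/M/Hi} → row (8,7) (7,2) (2,6) (2,6)
{E/w/M/Mid} → row (8,7) (7,2) (1,8) (1,8)
{E/w/R/Lo} → row (3,4) (7,2) (0,2) (0,2)
{E/w/R/Hi} → row (3,4) (7,2) (2,6) (2,6)
{E/w/R/Mid} → row (3,4) (7,2) (1,8) (1,8)
{E/w/C/Lo} → row (9,1) (7,2) (0,2) (0,2)
{E/w/C/Hi} → row (9,1) (7,2) (2,6) (2,6)
{E/w/C/Mid} → row (9,1) (7,2) (1,8) (1,8)
{E/x/M/Lo, E/x/M/Hi, E/x/M/Mid} → row (8,7) (0,1) (5,5) (5,5)
{E/x/R/Lo, E/x/R/Hi, E/x/R/Mid} → row (3,4) (0,1) (5,5) (5,5)
{E/x/C/Lo, E/x/C/Hi, E/x/C/Mid} → row (9,1) (0,1) (5,5) (5,5)
That's 13 distinct rows out of 36 strategies.

13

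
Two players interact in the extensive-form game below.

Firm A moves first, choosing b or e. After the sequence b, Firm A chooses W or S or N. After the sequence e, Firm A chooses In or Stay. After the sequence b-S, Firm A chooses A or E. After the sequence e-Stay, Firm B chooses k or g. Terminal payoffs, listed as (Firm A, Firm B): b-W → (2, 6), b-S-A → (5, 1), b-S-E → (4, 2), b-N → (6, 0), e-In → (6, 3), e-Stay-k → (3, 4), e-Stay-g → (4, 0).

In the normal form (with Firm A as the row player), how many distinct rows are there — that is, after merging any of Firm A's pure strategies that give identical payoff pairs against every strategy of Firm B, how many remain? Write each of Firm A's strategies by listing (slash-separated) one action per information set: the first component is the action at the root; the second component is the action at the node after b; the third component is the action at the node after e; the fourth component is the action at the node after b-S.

6

Firm A has 24 pure strategies: b/W/In/A, b/W/In/E, b/W/Stay/A, b/W/Stay/E, b/S/In/A, b/S/In/E, b/S/Stay/A, b/S/Stay/E, b/N/In/A, b/N/In/E, b/N/Stay/A, b/N/Stay/E, e/W/In/A, e/W/In/E, e/W/Stay/A, e/W/Stay/E, e/S/In/A, e/S/In/E, e/S/Stay/A, e/S/Stay/E, e/N/In/A, e/N/In/E, e/N/Stay/A, e/N/Stay/E. Columns: k, g.
{b/W/In/A, b/W/In/E, b/W/Stay/A, b/W/Stay/E} → row (2,6) (2,6)
{b/S/In/A, b/S/Stay/A} → row (5,1) (5,1)
{b/S/In/E, b/S/Stay/E} → row (4,2) (4,2)
{b/N/In/A, b/N/In/E, b/N/Stay/A, b/N/Stay/E} → row (6,0) (6,0)
{e/W/In/A, e/W/In/E, e/S/In/A, e/S/In/E, e/N/In/A, e/N/In/E} → row (6,3) (6,3)
{e/W/Stay/A, e/W/Stay/E, e/S/Stay/A, e/S/Stay/E, e/N/Stay/A, e/N/Stay/E} → row (3,4) (4,0)
That's 6 distinct rows out of 24 strategies.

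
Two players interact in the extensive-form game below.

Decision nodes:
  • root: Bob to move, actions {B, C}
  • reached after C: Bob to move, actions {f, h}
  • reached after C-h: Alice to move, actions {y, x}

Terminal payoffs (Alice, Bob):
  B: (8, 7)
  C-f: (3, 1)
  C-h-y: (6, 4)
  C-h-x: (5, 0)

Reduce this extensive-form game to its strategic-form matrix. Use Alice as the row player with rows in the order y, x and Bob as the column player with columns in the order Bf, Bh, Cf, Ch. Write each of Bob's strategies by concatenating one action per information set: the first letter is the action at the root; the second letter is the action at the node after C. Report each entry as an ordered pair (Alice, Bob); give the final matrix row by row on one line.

y: (8,7) (8,7) (3,1) (6,4) | x: (8,7) (8,7) (3,1) (5,0)

Row y: Bf→(8,7), Bh→(8,7), Cf→(3,1), Ch→(6,4)
Row x: Bf→(8,7), Bh→(8,7), Cf→(3,1), Ch→(5,0)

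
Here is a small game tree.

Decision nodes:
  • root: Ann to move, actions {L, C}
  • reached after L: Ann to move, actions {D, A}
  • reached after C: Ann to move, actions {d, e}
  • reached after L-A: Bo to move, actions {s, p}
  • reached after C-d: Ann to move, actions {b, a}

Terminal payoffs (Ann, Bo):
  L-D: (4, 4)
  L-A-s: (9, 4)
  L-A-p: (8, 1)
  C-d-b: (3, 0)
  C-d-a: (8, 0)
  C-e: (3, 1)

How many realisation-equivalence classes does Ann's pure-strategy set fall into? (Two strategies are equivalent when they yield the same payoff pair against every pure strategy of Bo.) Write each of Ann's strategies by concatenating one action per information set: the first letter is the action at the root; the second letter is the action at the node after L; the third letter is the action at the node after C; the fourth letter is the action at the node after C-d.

Ann has 16 pure strategies: LDdb, LDda, LDeb, LDea, LAdb, LAda, LAeb, LAea, CDdb, CDda, CDeb, CDea, CAdb, CAda, CAeb, CAea. Columns: s, p.
{LDdb, LDda, LDeb, LDea} → row (4,4) (4,4)
{LAdb, LAda, LAeb, LAea} → row (9,4) (8,1)
{CDdb, CAdb} → row (3,0) (3,0)
{CDda, CAda} → row (8,0) (8,0)
{CDeb, CDea, CAeb, CAea} → row (3,1) (3,1)
That's 5 distinct rows out of 16 strategies.

5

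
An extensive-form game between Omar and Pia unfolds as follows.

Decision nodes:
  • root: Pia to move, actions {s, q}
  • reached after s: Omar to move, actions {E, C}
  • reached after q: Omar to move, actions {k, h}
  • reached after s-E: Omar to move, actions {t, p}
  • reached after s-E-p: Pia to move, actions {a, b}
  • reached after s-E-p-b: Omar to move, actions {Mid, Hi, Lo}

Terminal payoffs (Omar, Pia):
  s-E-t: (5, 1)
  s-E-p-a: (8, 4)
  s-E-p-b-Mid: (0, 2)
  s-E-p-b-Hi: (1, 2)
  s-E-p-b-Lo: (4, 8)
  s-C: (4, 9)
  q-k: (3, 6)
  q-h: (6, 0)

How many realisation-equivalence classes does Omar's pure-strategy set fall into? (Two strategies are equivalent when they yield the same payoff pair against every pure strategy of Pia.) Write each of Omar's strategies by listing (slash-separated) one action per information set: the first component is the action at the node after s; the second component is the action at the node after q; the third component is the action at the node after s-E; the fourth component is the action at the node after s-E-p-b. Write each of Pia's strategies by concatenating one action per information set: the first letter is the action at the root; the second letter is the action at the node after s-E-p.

10

Omar has 24 pure strategies: E/k/t/Mid, E/k/t/Hi, E/k/t/Lo, E/k/p/Mid, E/k/p/Hi, E/k/p/Lo, E/h/t/Mid, E/h/t/Hi, E/h/t/Lo, E/h/p/Mid, E/h/p/Hi, E/h/p/Lo, C/k/t/Mid, C/k/t/Hi, C/k/t/Lo, C/k/p/Mid, C/k/p/Hi, C/k/p/Lo, C/h/t/Mid, C/h/t/Hi, C/h/t/Lo, C/h/p/Mid, C/h/p/Hi, C/h/p/Lo. Columns: sa, sb, qa, qb.
{E/k/t/Mid, E/k/t/Hi, E/k/t/Lo} → row (5,1) (5,1) (3,6) (3,6)
{E/k/p/Mid} → row (8,4) (0,2) (3,6) (3,6)
{E/k/p/Hi} → row (8,4) (1,2) (3,6) (3,6)
{E/k/p/Lo} → row (8,4) (4,8) (3,6) (3,6)
{E/h/t/Mid, E/h/t/Hi, E/h/t/Lo} → row (5,1) (5,1) (6,0) (6,0)
{E/h/p/Mid} → row (8,4) (0,2) (6,0) (6,0)
{E/h/p/Hi} → row (8,4) (1,2) (6,0) (6,0)
{E/h/p/Lo} → row (8,4) (4,8) (6,0) (6,0)
{C/k/t/Mid, C/k/t/Hi, C/k/t/Lo, C/k/p/Mid, C/k/p/Hi, C/k/p/Lo} → row (4,9) (4,9) (3,6) (3,6)
{C/h/t/Mid, C/h/t/Hi, C/h/t/Lo, C/h/p/Mid, C/h/p/Hi, C/h/p/Lo} → row (4,9) (4,9) (6,0) (6,0)
That's 10 distinct rows out of 24 strategies.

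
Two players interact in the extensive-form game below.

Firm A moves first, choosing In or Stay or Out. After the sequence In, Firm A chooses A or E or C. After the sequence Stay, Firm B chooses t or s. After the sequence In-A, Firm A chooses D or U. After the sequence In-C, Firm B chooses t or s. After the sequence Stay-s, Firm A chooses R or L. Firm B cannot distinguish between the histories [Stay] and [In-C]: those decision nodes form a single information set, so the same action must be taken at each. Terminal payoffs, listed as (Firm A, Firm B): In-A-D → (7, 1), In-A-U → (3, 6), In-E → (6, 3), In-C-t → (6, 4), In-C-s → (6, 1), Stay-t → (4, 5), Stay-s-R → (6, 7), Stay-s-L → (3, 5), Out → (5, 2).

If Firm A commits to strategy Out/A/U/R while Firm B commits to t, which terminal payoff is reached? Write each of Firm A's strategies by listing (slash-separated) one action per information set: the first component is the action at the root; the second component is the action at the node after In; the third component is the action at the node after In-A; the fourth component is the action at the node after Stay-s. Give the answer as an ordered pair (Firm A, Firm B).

Trace the play path from the root:
  Firm A plays Out
→ terminal payoff (5, 2).
(Firm A's choice at the node after In is never reached on this path, so it doesn't affect the outcome.)

(5, 2)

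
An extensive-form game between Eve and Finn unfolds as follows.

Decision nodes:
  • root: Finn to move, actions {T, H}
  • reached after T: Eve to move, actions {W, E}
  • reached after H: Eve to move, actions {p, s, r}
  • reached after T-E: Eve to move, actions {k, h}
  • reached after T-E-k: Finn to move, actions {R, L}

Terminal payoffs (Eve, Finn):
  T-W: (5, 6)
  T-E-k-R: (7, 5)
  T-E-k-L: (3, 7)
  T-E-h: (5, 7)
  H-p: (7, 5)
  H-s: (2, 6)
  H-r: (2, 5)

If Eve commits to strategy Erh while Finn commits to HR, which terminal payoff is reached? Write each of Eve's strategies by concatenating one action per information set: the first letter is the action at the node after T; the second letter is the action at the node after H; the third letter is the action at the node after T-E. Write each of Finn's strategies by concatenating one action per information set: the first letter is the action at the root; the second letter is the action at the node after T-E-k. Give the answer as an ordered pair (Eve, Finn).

Trace the play path from the root:
  Finn plays H
  Eve plays r at [H]
→ terminal payoff (2, 5).
(Eve's choice at the node after T is never reached on this path, so it doesn't affect the outcome.)

(2, 5)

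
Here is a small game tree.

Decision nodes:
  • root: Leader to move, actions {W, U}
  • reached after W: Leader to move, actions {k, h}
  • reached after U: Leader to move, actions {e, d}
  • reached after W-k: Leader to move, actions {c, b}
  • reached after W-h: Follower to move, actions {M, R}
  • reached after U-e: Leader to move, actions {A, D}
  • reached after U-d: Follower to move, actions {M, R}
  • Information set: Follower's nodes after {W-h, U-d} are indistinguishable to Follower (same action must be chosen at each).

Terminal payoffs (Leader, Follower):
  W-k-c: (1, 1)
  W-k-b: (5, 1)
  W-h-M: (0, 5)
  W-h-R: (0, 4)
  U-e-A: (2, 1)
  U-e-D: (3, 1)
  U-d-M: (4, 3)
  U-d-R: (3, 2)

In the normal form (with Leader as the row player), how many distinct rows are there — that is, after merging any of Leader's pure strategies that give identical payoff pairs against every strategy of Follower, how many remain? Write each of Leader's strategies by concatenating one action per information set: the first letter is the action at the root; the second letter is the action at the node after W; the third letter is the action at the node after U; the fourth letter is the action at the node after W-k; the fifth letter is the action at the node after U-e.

6

Leader has 32 pure strategies: WkecA, WkecD, WkebA, WkebD, WkdcA, WkdcD, WkdbA, WkdbD, WhecA, WhecD, WhebA, WhebD, WhdcA, WhdcD, WhdbA, WhdbD, UkecA, UkecD, UkebA, UkebD, UkdcA, UkdcD, UkdbA, UkdbD, UhecA, UhecD, UhebA, UhebD, UhdcA, UhdcD, UhdbA, UhdbD. Columns: M, R.
{WkecA, WkecD, WkdcA, WkdcD} → row (1,1) (1,1)
{WkebA, WkebD, WkdbA, WkdbD} → row (5,1) (5,1)
{WhecA, WhecD, WhebA, WhebD, WhdcA, WhdcD, WhdbA, WhdbD} → row (0,5) (0,4)
{UkecA, UkebA, UhecA, UhebA} → row (2,1) (2,1)
{UkecD, UkebD, UhecD, UhebD} → row (3,1) (3,1)
{UkdcA, UkdcD, UkdbA, UkdbD, UhdcA, UhdcD, UhdbA, UhdbD} → row (4,3) (3,2)
That's 6 distinct rows out of 32 strategies.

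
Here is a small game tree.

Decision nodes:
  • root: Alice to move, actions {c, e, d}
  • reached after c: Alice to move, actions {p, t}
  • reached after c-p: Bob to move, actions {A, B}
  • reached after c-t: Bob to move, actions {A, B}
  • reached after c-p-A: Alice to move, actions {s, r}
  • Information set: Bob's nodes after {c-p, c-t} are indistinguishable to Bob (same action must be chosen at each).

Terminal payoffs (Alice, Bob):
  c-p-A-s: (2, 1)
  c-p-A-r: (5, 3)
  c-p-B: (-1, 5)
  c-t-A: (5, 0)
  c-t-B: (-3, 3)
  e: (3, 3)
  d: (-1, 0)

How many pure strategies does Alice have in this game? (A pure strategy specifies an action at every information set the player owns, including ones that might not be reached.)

Alice owns the root with actions {c, e, d} — three choices.
Alice owns the node after c with actions {p, t} — two choices.
Alice owns the node after c-p-A with actions {s, r} — two choices.
A pure strategy fixes one action at each information set independently, so the count is the product 3 × 2 × 2 = 12.
(For reference, Bob has 2 pure strategies, giving a 12×2 normal-form matrix.)

12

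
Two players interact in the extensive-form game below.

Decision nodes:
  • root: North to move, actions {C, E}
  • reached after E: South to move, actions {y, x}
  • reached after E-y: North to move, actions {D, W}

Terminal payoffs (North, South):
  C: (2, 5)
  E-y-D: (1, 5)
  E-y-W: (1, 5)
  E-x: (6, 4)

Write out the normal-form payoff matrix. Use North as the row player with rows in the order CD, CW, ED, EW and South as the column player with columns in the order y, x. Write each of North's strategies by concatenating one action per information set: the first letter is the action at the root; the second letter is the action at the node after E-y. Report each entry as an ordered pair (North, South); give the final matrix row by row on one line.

            y        x
  CD    (2,5)    (2,5)
  CW    (2,5)    (2,5)
  ED    (1,5)    (6,4)
  EW    (1,5)    (6,4)

CD: (2,5) (2,5) | CW: (2,5) (2,5) | ED: (1,5) (6,4) | EW: (1,5) (6,4)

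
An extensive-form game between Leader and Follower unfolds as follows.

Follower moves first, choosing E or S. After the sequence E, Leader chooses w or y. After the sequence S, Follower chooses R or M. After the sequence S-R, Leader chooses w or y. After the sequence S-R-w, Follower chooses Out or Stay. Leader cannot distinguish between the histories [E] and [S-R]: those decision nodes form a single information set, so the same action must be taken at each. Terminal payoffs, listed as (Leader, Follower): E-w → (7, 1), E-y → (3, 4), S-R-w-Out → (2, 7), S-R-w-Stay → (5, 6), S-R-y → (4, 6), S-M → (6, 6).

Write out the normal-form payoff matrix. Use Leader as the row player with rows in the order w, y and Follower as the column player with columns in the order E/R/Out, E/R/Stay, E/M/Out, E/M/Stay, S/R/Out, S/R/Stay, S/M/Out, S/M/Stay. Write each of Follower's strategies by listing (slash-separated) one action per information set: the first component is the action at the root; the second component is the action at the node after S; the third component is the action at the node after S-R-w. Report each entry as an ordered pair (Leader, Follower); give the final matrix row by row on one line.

w: (7,1) (7,1) (7,1) (7,1) (2,7) (5,6) (6,6) (6,6) | y: (3,4) (3,4) (3,4) (3,4) (4,6) (4,6) (6,6) (6,6)

      E/R/Out  E/R/Stay  E/M/Out  E/M/Stay  S/R/Out  S/R/Stay  S/M/Out  S/M/Stay
   w    (7,1)    (7,1)    (7,1)    (7,1)    (2,7)    (5,6)    (6,6)    (6,6)
   y    (3,4)    (3,4)    (3,4)    (3,4)    (4,6)    (4,6)    (6,6)    (6,6)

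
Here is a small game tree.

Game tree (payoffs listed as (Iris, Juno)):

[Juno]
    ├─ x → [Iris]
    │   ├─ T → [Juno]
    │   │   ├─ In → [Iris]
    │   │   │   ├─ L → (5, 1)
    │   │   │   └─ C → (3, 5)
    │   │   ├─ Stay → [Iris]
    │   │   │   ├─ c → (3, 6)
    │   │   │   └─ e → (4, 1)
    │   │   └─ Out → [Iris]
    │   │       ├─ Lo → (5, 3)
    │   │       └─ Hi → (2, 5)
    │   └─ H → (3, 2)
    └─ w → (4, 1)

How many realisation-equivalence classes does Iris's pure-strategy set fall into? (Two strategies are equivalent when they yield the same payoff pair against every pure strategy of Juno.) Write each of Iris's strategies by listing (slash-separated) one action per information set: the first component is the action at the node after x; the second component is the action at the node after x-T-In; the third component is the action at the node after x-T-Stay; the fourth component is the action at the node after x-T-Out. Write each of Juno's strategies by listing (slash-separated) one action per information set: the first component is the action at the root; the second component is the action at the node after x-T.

Iris has 16 pure strategies: T/L/c/Lo, T/L/c/Hi, T/L/e/Lo, T/L/e/Hi, T/C/c/Lo, T/C/c/Hi, T/C/e/Lo, T/C/e/Hi, H/L/c/Lo, H/L/c/Hi, H/L/e/Lo, H/L/e/Hi, H/C/c/Lo, H/C/c/Hi, H/C/e/Lo, H/C/e/Hi. Columns: x/In, x/Stay, x/Out, w/In, w/Stay, w/Out.
{T/L/c/Lo} → row (5,1) (3,6) (5,3) (4,1) (4,1) (4,1)
{T/L/c/Hi} → row (5,1) (3,6) (2,5) (4,1) (4,1) (4,1)
{T/L/e/Lo} → row (5,1) (4,1) (5,3) (4,1) (4,1) (4,1)
{T/L/e/Hi} → row (5,1) (4,1) (2,5) (4,1) (4,1) (4,1)
{T/C/c/Lo} → row (3,5) (3,6) (5,3) (4,1) (4,1) (4,1)
{T/C/c/Hi} → row (3,5) (3,6) (2,5) (4,1) (4,1) (4,1)
{T/C/e/Lo} → row (3,5) (4,1) (5,3) (4,1) (4,1) (4,1)
{T/C/e/Hi} → row (3,5) (4,1) (2,5) (4,1) (4,1) (4,1)
{H/L/c/Lo, H/L/c/Hi, H/L/e/Lo, H/L/e/Hi, H/C/c/Lo, H/C/c/Hi, H/C/e/Lo, H/C/e/Hi} → row (3,2) (3,2) (3,2) (4,1) (4,1) (4,1)
That's 9 distinct rows out of 16 strategies.

9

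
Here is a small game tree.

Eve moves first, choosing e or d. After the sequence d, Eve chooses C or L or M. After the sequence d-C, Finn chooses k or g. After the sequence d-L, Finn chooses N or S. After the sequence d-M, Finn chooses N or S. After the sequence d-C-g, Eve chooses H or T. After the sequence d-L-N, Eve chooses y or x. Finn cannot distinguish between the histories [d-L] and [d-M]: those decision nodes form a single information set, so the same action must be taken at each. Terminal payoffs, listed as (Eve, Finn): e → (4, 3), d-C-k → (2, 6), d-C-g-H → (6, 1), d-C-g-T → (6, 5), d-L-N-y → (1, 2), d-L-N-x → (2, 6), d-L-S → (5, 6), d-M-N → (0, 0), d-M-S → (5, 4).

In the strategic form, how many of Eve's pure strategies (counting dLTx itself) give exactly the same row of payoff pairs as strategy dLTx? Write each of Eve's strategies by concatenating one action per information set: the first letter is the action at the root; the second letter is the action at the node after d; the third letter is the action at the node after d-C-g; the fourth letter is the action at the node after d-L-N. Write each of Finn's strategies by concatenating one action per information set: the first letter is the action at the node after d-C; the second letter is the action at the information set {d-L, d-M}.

Row for dLTx (columns kN, kS, gN, gS): (2,6) (5,6) (2,6) (5,6).
Under dLTx, Eve's choice at the node after d-C-g can never be reached regardless of what Finn does, so varying those choices leaves every outcome unchanged.
Holding the reachable choices fixed and varying the unreachable one freely already gives 2 equivalent strategies.
No other strategy reproduces this row, so those 2 are the full class: dLHx, dLTx.

2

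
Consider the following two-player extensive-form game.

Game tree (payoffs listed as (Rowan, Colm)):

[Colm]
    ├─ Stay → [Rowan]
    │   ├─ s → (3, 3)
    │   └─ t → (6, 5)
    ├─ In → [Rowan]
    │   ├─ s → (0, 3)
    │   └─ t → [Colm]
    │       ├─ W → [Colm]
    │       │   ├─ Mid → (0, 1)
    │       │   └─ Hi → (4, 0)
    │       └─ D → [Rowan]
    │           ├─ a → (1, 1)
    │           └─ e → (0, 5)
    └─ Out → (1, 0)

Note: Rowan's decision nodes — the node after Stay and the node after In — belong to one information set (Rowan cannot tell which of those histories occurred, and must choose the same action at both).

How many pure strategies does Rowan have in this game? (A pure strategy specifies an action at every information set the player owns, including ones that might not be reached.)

4

Rowan owns the information set {Stay, In} with actions {s, t} — two choices.
Rowan owns the node after In-t-D with actions {a, e} — two choices.
A pure strategy fixes one action at each information set independently, so the count is the product 2 × 2 = 4.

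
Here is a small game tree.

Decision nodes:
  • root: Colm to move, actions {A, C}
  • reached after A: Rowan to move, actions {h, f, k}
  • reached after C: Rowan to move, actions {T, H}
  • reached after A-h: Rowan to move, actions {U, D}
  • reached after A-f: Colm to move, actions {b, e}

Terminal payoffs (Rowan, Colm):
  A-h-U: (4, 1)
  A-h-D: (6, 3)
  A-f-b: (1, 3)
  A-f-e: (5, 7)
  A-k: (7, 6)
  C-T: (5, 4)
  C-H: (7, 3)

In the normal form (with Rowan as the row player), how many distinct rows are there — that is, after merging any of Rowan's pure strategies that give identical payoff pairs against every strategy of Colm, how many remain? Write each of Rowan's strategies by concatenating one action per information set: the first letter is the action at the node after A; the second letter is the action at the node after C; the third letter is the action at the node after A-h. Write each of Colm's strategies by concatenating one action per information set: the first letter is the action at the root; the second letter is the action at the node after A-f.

Rowan has 12 pure strategies: hTU, hTD, hHU, hHD, fTU, fTD, fHU, fHD, kTU, kTD, kHU, kHD. Columns: Ab, Ae, Cb, Ce.
{hTU} → row (4,1) (4,1) (5,4) (5,4)
{hTD} → row (6,3) (6,3) (5,4) (5,4)
{hHU} → row (4,1) (4,1) (7,3) (7,3)
{hHD} → row (6,3) (6,3) (7,3) (7,3)
{fTU, fTD} → row (1,3) (5,7) (5,4) (5,4)
{fHU, fHD} → row (1,3) (5,7) (7,3) (7,3)
{kTU, kTD} → row (7,6) (7,6) (5,4) (5,4)
{kHU, kHD} → row (7,6) (7,6) (7,3) (7,3)
That's 8 distinct rows out of 12 strategies.

8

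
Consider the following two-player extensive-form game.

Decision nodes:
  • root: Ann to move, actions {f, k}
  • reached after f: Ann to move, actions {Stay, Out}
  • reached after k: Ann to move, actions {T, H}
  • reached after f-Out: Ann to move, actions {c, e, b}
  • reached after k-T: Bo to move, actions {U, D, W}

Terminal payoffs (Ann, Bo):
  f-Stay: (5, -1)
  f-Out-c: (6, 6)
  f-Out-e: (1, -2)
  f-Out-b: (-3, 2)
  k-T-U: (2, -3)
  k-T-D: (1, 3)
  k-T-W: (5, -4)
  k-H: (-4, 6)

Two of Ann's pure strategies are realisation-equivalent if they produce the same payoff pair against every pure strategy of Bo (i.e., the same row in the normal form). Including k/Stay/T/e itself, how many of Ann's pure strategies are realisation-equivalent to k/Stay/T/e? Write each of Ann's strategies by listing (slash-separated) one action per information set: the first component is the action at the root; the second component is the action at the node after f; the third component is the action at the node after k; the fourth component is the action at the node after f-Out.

6

Row for k/Stay/T/e (columns U, D, W): (2,-3) (1,3) (5,-4).
Under k/Stay/T/e, Ann's choice at the node after f and at the node after f-Out can never be reached regardless of what Bo does, so varying those choices leaves every outcome unchanged.
Holding the reachable choices fixed and varying the unreachable ones freely already gives 2 × 3 = 6 equivalent strategies.
No other strategy reproduces this row, so those 6 are the full class: k/Stay/T/c, k/Stay/T/e, k/Stay/T/b, k/Out/T/c, k/Out/T/e, k/Out/T/b.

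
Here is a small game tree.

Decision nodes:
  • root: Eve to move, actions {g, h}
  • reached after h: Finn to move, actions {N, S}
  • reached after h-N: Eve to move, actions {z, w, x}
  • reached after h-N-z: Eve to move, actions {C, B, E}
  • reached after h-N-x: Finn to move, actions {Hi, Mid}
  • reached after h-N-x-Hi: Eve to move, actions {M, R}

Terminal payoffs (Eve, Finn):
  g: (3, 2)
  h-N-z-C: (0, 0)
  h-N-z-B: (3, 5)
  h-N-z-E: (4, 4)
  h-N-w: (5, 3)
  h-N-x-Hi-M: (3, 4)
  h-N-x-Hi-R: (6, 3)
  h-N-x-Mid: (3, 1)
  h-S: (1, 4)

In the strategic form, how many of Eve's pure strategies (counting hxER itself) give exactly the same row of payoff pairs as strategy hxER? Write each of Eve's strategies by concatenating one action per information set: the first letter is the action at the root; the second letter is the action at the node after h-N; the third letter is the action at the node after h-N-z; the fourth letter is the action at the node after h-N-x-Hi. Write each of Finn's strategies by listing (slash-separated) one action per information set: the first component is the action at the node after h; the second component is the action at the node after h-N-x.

Row for hxER (columns N/Hi, N/Mid, S/Hi, S/Mid): (6,3) (3,1) (1,4) (1,4).
Under hxER, Eve's choice at the node after h-N-z can never be reached regardless of what Finn does, so varying those choices leaves every outcome unchanged.
Holding the reachable choices fixed and varying the unreachable one freely already gives 3 equivalent strategies.
No other strategy reproduces this row, so those 3 are the full class: hxCR, hxBR, hxER.

3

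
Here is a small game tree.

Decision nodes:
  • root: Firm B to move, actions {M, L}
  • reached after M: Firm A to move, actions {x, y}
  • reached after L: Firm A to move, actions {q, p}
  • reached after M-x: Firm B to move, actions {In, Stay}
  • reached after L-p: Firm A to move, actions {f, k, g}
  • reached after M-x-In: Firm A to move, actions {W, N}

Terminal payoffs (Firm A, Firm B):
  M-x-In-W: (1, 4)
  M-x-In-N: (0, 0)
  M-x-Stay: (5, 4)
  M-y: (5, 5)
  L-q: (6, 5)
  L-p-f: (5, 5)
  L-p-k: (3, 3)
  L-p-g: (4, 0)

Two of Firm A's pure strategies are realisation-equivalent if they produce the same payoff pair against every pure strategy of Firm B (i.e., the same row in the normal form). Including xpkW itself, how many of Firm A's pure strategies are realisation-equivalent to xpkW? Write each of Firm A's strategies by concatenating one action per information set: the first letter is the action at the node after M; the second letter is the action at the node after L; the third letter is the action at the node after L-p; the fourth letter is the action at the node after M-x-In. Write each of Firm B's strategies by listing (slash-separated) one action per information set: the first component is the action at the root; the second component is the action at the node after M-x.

Row for xpkW (columns M/In, M/Stay, L/In, L/Stay): (1,4) (5,4) (3,3) (3,3).
Every one of Firm A's information sets is on the play path for some reply by Firm B when Firm A follows xpkW.
Changing the action at any of them therefore changes at least one column, so only xpkW itself gives this row.

1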